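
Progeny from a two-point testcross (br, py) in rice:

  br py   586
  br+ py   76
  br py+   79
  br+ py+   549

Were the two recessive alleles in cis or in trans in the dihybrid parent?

cis

The two most frequent classes are br+ py+ (549) and br py (586); these are the parental (non-recombinant) types.
So the F1 carried br+ py+ on one chromosome and br py on the other — the recessive alleles are on the same chromosome (cis / coupling).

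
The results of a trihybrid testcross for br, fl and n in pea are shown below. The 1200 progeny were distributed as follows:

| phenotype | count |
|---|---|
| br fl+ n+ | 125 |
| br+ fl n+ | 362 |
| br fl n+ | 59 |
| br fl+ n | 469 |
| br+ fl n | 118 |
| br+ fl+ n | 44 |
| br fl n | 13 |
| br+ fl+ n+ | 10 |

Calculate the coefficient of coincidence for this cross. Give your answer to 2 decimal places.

The two most frequent reciprocal classes, br+ fl n+ and br fl+ n, are the parental types, so the F1 was br+ fl n+ / br fl+ n.
The two rarest classes, br+ fl+ n+ and br fl n, are the double crossovers. Comparing them with the parentals, only the fl allele has switched, so fl is the middle locus and the order is n – fl – br.
n–fl: (243 + 23)/1200 = 0.2217; fl–br: (103 + 23)/1200 = 0.1050.
Expected DCO frequency = 0.2217 × 0.1050 ≈ 0.02328; observed = 23/1200 ≈ 0.01917.
Coefficient of coincidence = 0.01917/0.02328 ≈ 0.82.

0.82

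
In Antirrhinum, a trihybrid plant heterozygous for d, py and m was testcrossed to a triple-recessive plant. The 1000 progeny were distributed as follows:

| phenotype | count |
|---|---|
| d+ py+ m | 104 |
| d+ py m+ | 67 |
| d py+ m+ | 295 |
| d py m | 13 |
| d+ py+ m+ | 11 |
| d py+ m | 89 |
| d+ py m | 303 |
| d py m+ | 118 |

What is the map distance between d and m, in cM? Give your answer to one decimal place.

18.0 cM

The two most frequent reciprocal classes, d+ py m and d py+ m+, are the parental types, so the F1 was d+ py m / d py+ m+.
The two rarest classes, d py m and d+ py+ m+, are the double crossovers. Comparing them with the parentals, only the d allele has switched, so d is the middle locus and the order is py – d – m.
Crossovers in the d–m interval produce the single-crossover classes d+ py m+ and d py+ m (67 + 89 = 156) plus the double crossovers (24).
RF(d–m) = (156 + 24) / 1000 = 180/1000 = 0.1800 → 18.0 cM.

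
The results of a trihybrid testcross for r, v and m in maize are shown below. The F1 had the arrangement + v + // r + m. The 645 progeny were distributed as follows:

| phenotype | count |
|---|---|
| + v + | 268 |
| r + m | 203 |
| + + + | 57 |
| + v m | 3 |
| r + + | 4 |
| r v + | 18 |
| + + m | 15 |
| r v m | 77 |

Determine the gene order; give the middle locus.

m

The two rarest classes, + v m and r + +, are the double crossovers. Comparing them with the parentals, only the m allele has switched, so m is the middle locus and the order is r – m – v.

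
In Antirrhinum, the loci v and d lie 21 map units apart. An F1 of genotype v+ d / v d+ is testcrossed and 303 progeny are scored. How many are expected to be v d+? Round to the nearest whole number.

120

A map distance of 21 map units corresponds to a recombination frequency of 0.210.
The F1 is v+ d / v d+, so v d+ is a parental gamete class with expected frequency (1 − r)/2 = 0.790/2 = 0.3950.
Expected number = 0.3950 × 303 = 119.69 ≈ 120.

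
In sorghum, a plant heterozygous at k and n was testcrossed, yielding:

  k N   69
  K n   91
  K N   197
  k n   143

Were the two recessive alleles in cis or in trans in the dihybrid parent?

The two most frequent classes are K N (197) and k n (143); these are the parental (non-recombinant) types.
So the F1 carried K N on one chromosome and k n on the other — the recessive alleles are on the same chromosome (cis / coupling).

cis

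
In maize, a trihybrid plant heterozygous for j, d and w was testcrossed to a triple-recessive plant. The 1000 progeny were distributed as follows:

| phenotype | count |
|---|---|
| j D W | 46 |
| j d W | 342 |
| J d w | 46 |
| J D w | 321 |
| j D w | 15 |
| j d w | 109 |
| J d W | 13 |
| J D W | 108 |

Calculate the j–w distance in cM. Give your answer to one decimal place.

The two most frequent reciprocal classes, J D w and j d W, are the parental types, so the F1 was J D w / j d W.
The two rarest classes, j D w and J d W, are the double crossovers. Comparing them with the parentals, only the j allele has switched, so j is the middle locus and the order is w – j – d.
Crossovers in the w–j interval produce the single-crossover classes J D W and j d w (108 + 109 = 217) plus the double crossovers (28).
RF(w–j) = (217 + 28) / 1000 = 245/1000 = 0.2450 → 24.5 cM.

24.5 cM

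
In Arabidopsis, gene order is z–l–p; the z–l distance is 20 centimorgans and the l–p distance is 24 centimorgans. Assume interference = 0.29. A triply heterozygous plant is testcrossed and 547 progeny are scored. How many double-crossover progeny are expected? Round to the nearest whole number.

Map distances give recombination frequencies of 0.200 and 0.240 for the two intervals.
With interference 0.29 (so coincidence = 0.71), expected double-crossover frequency = 0.200 × 0.240 × 0.71 = 0.03408.
Expected number = 0.03408 × 547 = 18.64 ≈ 19.

19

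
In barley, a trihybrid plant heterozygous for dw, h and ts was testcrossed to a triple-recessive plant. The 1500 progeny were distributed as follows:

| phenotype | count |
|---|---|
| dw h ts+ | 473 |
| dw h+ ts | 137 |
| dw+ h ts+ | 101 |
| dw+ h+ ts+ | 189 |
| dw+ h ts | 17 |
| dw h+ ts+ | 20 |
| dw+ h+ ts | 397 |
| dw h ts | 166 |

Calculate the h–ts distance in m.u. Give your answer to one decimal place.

26.1 m.u.

The two most frequent reciprocal classes, dw+ h+ ts and dw h ts+, are the parental types, so the F1 was dw+ h+ ts / dw h ts+.
The two rarest classes, dw+ h ts and dw h+ ts+, are the double crossovers. Comparing them with the parentals, only the h allele has switched, so h is the middle locus and the order is dw – h – ts.
Crossovers in the h–ts interval produce the single-crossover classes dw+ h+ ts+ and dw h ts (189 + 166 = 355) plus the double crossovers (37).
RF(h–ts) = (355 + 37) / 1500 = 392/1500 = 0.2613 → 26.1 m.u.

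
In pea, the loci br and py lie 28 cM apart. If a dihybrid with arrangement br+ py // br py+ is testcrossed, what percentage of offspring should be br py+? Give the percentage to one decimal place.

36.0%

A map distance of 28 cM corresponds to a recombination frequency of 0.280.
The F1 is br+ py / br py+, so br py+ is a parental gamete class with expected frequency (1 − r)/2 = 0.720/2 = 0.3600.
That is 0.3600 = 36.0% of the progeny.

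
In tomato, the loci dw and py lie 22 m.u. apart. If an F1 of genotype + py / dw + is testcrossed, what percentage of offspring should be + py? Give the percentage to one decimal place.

A map distance of 22 m.u. corresponds to a recombination frequency of 0.220.
The F1 is + py / dw +, so + py is a parental gamete class with expected frequency (1 − r)/2 = 0.780/2 = 0.3900.
That is 0.3900 = 39.0% of the progeny.

39.0%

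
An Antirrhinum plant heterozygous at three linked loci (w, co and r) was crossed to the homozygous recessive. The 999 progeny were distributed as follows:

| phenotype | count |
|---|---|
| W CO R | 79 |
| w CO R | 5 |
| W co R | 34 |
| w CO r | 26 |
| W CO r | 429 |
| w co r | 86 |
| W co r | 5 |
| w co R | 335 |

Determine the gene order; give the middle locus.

co

The two most frequent reciprocal classes, w co R and W CO r, are the parental types, so the F1 was w co R / W CO r.
The two rarest classes, w CO R and W co r, are the double crossovers. Comparing them with the parentals, only the co allele has switched, so co is the middle locus and the order is w – co – r.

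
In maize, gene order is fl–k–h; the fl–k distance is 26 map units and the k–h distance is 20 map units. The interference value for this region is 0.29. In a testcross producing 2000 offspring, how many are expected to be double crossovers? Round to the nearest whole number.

74

Map distances give recombination frequencies of 0.260 and 0.200 for the two intervals.
With interference 0.29 (so coincidence = 0.71), expected double-crossover frequency = 0.260 × 0.200 × 0.71 = 0.03692.
Expected number = 0.03692 × 2000 = 73.84 ≈ 74.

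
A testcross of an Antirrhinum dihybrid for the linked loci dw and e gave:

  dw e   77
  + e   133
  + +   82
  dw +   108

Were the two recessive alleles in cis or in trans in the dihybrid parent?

trans

The two most frequent classes are + e (133) and dw + (108); these are the parental (non-recombinant) types.
So the F1 carried + e on one chromosome and dw + on the other — the recessive alleles are on opposite chromosomes (trans / repulsion).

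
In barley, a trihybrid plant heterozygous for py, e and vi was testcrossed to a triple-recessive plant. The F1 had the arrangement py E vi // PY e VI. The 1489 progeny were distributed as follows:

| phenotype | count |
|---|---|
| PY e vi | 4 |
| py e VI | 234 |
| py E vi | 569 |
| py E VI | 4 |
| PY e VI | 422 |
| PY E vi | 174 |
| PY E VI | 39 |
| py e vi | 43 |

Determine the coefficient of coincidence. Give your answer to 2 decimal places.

The two rarest classes, py E VI and PY e vi, are the double crossovers. Comparing them with the parentals, only the vi allele has switched, so vi is the middle locus and the order is e – vi – py.
e–vi: (82 + 8)/1489 = 0.0604; vi–py: (408 + 8)/1489 = 0.2794.
Expected DCO frequency = 0.0604 × 0.2794 ≈ 0.01688; observed = 8/1489 ≈ 0.00537.
Coefficient of coincidence = 0.00537/0.01688 ≈ 0.32.

0.32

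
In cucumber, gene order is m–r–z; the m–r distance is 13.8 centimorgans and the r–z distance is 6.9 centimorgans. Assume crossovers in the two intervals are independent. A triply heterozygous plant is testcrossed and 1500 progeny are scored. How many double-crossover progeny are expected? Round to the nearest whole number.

Map distances give recombination frequencies of 0.138 and 0.069 for the two intervals.
With no interference, expected double-crossover frequency = 0.138 × 0.069 = 0.00952.
Expected number = 0.00952 × 1500 = 14.28 ≈ 14.

14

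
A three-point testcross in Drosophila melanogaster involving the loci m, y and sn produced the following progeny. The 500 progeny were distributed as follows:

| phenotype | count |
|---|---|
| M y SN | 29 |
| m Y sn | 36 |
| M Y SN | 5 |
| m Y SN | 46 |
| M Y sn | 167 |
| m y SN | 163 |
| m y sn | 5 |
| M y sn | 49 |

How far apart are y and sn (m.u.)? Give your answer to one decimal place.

21.0 m.u.

The two most frequent reciprocal classes, M Y sn and m y SN, are the parental types, so the F1 was M Y sn / m y SN.
The two rarest classes, M Y SN and m y sn, are the double crossovers. Comparing them with the parentals, only the sn allele has switched, so sn is the middle locus and the order is m – sn – y.
Crossovers in the sn–y interval produce the single-crossover classes M y sn and m Y SN (49 + 46 = 95) plus the double crossovers (10).
RF(sn–y) = (95 + 10) / 500 = 105/500 = 0.2100 → 21.0 m.u.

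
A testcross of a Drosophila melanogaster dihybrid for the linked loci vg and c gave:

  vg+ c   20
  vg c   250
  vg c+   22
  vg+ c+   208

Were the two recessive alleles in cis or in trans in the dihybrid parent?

cis

The two most frequent classes are vg+ c+ (208) and vg c (250); these are the parental (non-recombinant) types.
So the F1 carried vg+ c+ on one chromosome and vg c on the other — the recessive alleles are on the same chromosome (cis / coupling).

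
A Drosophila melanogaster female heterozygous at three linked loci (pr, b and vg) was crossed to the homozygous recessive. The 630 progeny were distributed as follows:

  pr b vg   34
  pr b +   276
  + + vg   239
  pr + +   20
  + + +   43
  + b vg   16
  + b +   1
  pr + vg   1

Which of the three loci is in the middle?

pr

The two most frequent reciprocal classes, pr b + and + + vg, are the parental types, so the F1 was pr b + / + + vg.
The two rarest classes, + b + and pr + vg, are the double crossovers. Comparing them with the parentals, only the pr allele has switched, so pr is the middle locus and the order is b – pr – vg.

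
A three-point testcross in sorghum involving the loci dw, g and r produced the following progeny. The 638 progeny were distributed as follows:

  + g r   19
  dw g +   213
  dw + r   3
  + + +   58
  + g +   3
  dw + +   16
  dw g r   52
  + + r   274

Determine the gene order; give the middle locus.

dw

The two most frequent reciprocal classes, + + r and dw g +, are the parental types, so the F1 was + + r / dw g +.
The two rarest classes, dw + r and + g +, are the double crossovers. Comparing them with the parentals, only the dw allele has switched, so dw is the middle locus and the order is g – dw – r.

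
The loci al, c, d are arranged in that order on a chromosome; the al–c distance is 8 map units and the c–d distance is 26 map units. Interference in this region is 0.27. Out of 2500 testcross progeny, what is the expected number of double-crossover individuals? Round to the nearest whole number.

38

Map distances give recombination frequencies of 0.080 and 0.260 for the two intervals.
With interference 0.27 (so coincidence = 0.73), expected double-crossover frequency = 0.080 × 0.260 × 0.73 = 0.01518.
Expected number = 0.01518 × 2500 = 37.96 ≈ 38.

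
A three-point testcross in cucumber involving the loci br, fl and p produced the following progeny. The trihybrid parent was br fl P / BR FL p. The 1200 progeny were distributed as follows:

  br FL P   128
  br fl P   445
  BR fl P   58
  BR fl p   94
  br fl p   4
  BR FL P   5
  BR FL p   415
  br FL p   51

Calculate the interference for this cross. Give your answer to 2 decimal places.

0.60

The two rarest classes, br fl p and BR FL P, are the double crossovers. Comparing them with the parentals, only the p allele has switched, so p is the middle locus and the order is fl – p – br.
fl–p: (222 + 9)/1200 = 0.1925; p–br: (109 + 9)/1200 = 0.0983.
Expected DCO frequency = 0.1925 × 0.0983 ≈ 0.01892; observed = 9/1200 ≈ 0.00750.
Coefficient of coincidence = 0.00750/0.01892 ≈ 0.40; interference = 1 − 0.40 = 0.60.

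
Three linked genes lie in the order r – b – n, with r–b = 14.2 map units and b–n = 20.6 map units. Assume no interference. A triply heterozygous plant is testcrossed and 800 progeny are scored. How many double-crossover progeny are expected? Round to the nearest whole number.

23

Map distances give recombination frequencies of 0.142 and 0.206 for the two intervals.
With no interference, expected double-crossover frequency = 0.142 × 0.206 = 0.02925.
Expected number = 0.02925 × 800 = 23.40 ≈ 23.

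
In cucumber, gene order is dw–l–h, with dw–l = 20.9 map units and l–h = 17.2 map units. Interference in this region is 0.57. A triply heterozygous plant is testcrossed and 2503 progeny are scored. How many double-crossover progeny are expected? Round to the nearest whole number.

Map distances give recombination frequencies of 0.209 and 0.172 for the two intervals.
With interference 0.57 (so coincidence = 0.43), expected double-crossover frequency = 0.209 × 0.172 × 0.43 = 0.01546.
Expected number = 0.01546 × 2503 = 38.69 ≈ 39.

39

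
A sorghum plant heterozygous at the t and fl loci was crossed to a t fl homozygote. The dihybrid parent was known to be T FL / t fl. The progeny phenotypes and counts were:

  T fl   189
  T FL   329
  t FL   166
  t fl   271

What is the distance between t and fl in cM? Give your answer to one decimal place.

The recombinant classes are T fl and t FL: 189 + 166 = 355.
Recombination frequency = 355/955 = 0.3717 ≈ 37.2%, i.e. 37.2 cM.

37.2 cM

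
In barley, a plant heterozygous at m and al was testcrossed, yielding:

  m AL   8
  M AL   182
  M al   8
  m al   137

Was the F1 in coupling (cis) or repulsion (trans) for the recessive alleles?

cis

The two most frequent classes are M AL (182) and m al (137); these are the parental (non-recombinant) types.
So the F1 carried M AL on one chromosome and m al on the other — the recessive alleles are on the same chromosome (cis / coupling).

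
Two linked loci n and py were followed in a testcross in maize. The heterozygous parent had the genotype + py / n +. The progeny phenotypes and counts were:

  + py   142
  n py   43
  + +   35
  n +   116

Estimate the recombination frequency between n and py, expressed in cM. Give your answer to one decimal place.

23.2 cM

The recombinant classes are + + and n py: 35 + 43 = 78.
Recombination frequency = 78/336 = 0.2321 ≈ 23.2%, i.e. 23.2 cM.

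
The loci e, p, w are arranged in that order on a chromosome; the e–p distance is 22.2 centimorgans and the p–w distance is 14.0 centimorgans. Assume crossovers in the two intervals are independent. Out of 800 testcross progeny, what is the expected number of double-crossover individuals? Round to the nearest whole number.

Map distances give recombination frequencies of 0.222 and 0.140 for the two intervals.
With no interference, expected double-crossover frequency = 0.222 × 0.140 = 0.03108.
Expected number = 0.03108 × 800 = 24.86 ≈ 25.

25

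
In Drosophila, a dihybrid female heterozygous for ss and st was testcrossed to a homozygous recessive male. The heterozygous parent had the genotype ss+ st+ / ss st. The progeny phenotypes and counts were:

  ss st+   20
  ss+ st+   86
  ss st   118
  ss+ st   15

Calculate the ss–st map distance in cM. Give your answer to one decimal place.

The recombinant classes are ss+ st and ss st+: 15 + 20 = 35.
Recombination frequency = 35/239 = 0.1464 ≈ 14.6%, i.e. 14.6 cM.

14.6 cM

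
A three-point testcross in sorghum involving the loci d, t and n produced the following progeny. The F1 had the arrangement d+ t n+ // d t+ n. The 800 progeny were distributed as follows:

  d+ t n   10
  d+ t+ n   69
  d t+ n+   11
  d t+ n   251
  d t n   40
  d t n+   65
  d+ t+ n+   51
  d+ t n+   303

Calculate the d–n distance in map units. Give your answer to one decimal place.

19.4 map units

The two rarest classes, d+ t n and d t+ n+, are the double crossovers. Comparing them with the parentals, only the n allele has switched, so n is the middle locus and the order is d – n – t.
Crossovers in the d–n interval produce the single-crossover classes d t n+ and d+ t+ n (65 + 69 = 134) plus the double crossovers (21).
RF(d–n) = (134 + 21) / 800 = 155/800 = 0.1938 → 19.4 map units.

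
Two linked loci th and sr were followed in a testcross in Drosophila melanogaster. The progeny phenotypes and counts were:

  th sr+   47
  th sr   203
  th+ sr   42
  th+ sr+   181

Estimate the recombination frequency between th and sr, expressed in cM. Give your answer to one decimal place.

18.8 cM

The two most frequent classes, th+ sr+ (181) and th sr (203), are the parental types, so the F1 was th+ sr+ / th sr.
The recombinant classes are th+ sr and th sr+: 42 + 47 = 89.
Recombination frequency = 89/473 = 0.1882 ≈ 18.8%, i.e. 18.8 cM.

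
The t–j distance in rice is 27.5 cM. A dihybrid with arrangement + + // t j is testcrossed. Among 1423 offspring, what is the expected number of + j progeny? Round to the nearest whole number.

A map distance of 27.5 cM corresponds to a recombination frequency of 0.275.
The F1 is + + / t j, so + j is a recombinant gamete class with expected frequency r/2 = 0.275/2 = 0.1375.
Expected number = 0.1375 × 1423 = 195.66 ≈ 196.

196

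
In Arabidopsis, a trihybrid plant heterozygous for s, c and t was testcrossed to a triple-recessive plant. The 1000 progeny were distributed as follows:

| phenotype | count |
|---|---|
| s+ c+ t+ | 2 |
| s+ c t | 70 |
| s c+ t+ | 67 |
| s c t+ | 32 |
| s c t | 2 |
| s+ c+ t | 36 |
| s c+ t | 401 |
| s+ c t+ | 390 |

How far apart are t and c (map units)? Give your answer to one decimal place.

The two most frequent reciprocal classes, s+ c t+ and s c+ t, are the parental types, so the F1 was s+ c t+ / s c+ t.
The two rarest classes, s+ c+ t+ and s c t, are the double crossovers. Comparing them with the parentals, only the c allele has switched, so c is the middle locus and the order is s – c – t.
Crossovers in the c–t interval produce the single-crossover classes s+ c t and s c+ t+ (70 + 67 = 137) plus the double crossovers (4).
RF(c–t) = (137 + 4) / 1000 = 141/1000 = 0.1410 → 14.1 map units.

14.1 map units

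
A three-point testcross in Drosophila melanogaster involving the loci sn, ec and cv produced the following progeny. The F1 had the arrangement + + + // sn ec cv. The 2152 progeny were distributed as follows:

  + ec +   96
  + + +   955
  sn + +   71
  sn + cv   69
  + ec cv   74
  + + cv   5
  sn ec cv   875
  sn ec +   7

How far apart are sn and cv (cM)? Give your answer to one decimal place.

7.3 cM

The two rarest classes, + + cv and sn ec +, are the double crossovers. Comparing them with the parentals, only the cv allele has switched, so cv is the middle locus and the order is sn – cv – ec.
Crossovers in the sn–cv interval produce the single-crossover classes sn + + and + ec cv (71 + 74 = 145) plus the double crossovers (12).
RF(sn–cv) = (145 + 12) / 2152 = 157/2152 = 0.0730 → 7.3 cM.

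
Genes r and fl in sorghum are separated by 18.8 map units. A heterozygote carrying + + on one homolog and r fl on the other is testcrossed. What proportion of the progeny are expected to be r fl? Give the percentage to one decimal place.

40.6%

A map distance of 18.8 map units corresponds to a recombination frequency of 0.188.
The F1 is + + / r fl, so r fl is a parental gamete class with expected frequency (1 − r)/2 = 0.812/2 = 0.4060.
That is 0.4060 = 40.6% of the progeny.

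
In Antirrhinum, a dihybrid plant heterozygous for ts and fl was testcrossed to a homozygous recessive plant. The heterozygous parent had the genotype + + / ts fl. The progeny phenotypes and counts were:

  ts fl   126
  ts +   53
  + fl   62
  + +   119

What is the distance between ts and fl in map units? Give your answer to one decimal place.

31.9 map units

The recombinant classes are + fl and ts +: 62 + 53 = 115.
Recombination frequency = 115/360 = 0.3194 ≈ 31.9%, i.e. 31.9 map units.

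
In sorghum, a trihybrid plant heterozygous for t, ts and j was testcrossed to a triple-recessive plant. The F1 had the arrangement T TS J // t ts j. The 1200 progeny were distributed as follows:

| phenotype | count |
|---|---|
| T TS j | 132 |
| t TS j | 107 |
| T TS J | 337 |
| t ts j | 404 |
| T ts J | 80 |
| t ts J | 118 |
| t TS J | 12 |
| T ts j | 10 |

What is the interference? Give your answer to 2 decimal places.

The two rarest classes, t TS J and T ts j, are the double crossovers. Comparing them with the parentals, only the t allele has switched, so t is the middle locus and the order is j – t – ts.
j–t: (250 + 22)/1200 = 0.2267; t–ts: (187 + 22)/1200 = 0.1742.
Expected DCO frequency = 0.2267 × 0.1742 ≈ 0.03949; observed = 22/1200 ≈ 0.01833.
Coefficient of coincidence = 0.01833/0.03949 ≈ 0.46; interference = 1 − 0.46 = 0.54.

0.54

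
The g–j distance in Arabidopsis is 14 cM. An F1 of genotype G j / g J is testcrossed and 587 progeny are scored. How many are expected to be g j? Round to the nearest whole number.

41

A map distance of 14 cM corresponds to a recombination frequency of 0.140.
The F1 is G j / g J, so g j is a recombinant gamete class with expected frequency r/2 = 0.140/2 = 0.0700.
Expected number = 0.0700 × 587 = 41.09 ≈ 41.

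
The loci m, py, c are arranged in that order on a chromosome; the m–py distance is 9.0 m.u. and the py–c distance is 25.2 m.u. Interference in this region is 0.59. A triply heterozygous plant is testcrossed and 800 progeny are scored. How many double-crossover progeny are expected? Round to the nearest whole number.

Map distances give recombination frequencies of 0.090 and 0.252 for the two intervals.
With interference 0.59 (so coincidence = 0.41), expected double-crossover frequency = 0.090 × 0.252 × 0.41 = 0.00930.
Expected number = 0.00930 × 800 = 7.44 ≈ 7.

7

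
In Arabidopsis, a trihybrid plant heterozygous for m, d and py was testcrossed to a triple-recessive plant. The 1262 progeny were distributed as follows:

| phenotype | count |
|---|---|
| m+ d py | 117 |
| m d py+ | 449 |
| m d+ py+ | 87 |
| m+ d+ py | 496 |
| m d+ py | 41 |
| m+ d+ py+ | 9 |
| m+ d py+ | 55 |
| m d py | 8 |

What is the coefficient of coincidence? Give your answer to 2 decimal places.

0.86

The two most frequent reciprocal classes, m d py+ and m+ d+ py, are the parental types, so the F1 was m d py+ / m+ d+ py.
The two rarest classes, m d py and m+ d+ py+, are the double crossovers. Comparing them with the parentals, only the py allele has switched, so py is the middle locus and the order is m – py – d.
m–py: (96 + 17)/1262 = 0.0895; py–d: (204 + 17)/1262 = 0.1751.
Expected DCO frequency = 0.0895 × 0.1751 ≈ 0.01567; observed = 17/1262 ≈ 0.01347.
Coefficient of coincidence = 0.01347/0.01567 ≈ 0.86.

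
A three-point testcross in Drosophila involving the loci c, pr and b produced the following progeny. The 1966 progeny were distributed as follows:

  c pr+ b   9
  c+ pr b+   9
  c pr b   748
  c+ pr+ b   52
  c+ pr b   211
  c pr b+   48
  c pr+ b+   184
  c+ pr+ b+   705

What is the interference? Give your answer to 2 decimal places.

The two most frequent reciprocal classes, c+ pr+ b+ and c pr b, are the parental types, so the F1 was c+ pr+ b+ / c pr b.
The two rarest classes, c+ pr b+ and c pr+ b, are the double crossovers. Comparing them with the parentals, only the pr allele has switched, so pr is the middle locus and the order is c – pr – b.
c–pr: (395 + 18)/1966 = 0.2101; pr–b: (100 + 18)/1966 = 0.0600.
Expected DCO frequency = 0.2101 × 0.0600 ≈ 0.01261; observed = 18/1966 ≈ 0.00916.
Coefficient of coincidence = 0.00916/0.01261 ≈ 0.73; interference = 1 − 0.73 = 0.27.

0.27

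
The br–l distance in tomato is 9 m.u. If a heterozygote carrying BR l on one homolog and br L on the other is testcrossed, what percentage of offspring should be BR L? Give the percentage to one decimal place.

4.5%

A map distance of 9 m.u. corresponds to a recombination frequency of 0.090.
The F1 is BR l / br L, so BR L is a recombinant gamete class with expected frequency r/2 = 0.090/2 = 0.0450.
That is 0.0450 = 4.5% of the progeny.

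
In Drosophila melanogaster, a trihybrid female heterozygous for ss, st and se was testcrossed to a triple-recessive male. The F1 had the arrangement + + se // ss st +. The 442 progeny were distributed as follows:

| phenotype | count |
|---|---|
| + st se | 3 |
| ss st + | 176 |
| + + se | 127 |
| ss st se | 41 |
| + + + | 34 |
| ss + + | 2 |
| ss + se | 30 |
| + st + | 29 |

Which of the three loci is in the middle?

The two rarest classes, + st se and ss + +, are the double crossovers. Comparing them with the parentals, only the st allele has switched, so st is the middle locus and the order is ss – st – se.

st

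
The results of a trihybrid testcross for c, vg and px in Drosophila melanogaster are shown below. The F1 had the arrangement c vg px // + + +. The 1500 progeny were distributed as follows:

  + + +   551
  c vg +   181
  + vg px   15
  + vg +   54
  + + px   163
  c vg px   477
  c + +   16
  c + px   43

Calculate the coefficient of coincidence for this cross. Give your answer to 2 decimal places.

The two rarest classes, + vg px and c + +, are the double crossovers. Comparing them with the parentals, only the c allele has switched, so c is the middle locus and the order is vg – c – px.
vg–c: (97 + 31)/1500 = 0.0853; c–px: (344 + 31)/1500 = 0.2500.
Expected DCO frequency = 0.0853 × 0.2500 ≈ 0.02133; observed = 31/1500 ≈ 0.02067.
Coefficient of coincidence = 0.02067/0.02133 ≈ 0.97.

0.97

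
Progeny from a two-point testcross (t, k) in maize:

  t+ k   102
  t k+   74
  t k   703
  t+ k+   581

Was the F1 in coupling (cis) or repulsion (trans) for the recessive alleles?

cis

The two most frequent classes are t+ k+ (581) and t k (703); these are the parental (non-recombinant) types.
So the F1 carried t+ k+ on one chromosome and t k on the other — the recessive alleles are on the same chromosome (cis / coupling).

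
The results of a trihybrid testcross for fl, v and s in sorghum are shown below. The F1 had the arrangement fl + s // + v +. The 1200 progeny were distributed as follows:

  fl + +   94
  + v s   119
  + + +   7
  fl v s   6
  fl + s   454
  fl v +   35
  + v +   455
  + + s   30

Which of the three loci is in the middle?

v

The two rarest classes, fl v s and + + +, are the double crossovers. Comparing them with the parentals, only the v allele has switched, so v is the middle locus and the order is s – v – fl.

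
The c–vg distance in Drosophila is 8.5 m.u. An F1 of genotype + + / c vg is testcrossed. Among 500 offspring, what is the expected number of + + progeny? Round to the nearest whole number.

A map distance of 8.5 m.u. corresponds to a recombination frequency of 0.085.
The F1 is + + / c vg, so + + is a parental gamete class with expected frequency (1 − r)/2 = 0.915/2 = 0.4575.
Expected number = 0.4575 × 500 = 228.75 ≈ 229.

229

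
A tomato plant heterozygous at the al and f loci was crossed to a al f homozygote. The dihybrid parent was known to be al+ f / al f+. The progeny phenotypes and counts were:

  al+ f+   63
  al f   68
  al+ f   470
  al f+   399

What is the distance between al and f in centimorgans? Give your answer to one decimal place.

13.1 centimorgans

The recombinant classes are al+ f+ and al f: 63 + 68 = 131.
Recombination frequency = 131/1000 = 0.1310 ≈ 13.1%, i.e. 13.1 centimorgans.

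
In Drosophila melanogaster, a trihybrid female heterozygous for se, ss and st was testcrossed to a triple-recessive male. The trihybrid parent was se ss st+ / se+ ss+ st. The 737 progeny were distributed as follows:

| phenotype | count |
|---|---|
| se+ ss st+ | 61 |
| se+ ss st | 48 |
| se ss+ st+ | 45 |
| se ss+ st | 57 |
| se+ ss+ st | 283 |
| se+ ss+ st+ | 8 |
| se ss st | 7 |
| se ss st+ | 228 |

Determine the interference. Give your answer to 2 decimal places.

The two rarest classes, se ss st and se+ ss+ st+, are the double crossovers. Comparing them with the parentals, only the st allele has switched, so st is the middle locus and the order is ss – st – se.
ss–st: (93 + 15)/737 = 0.1465; st–se: (118 + 15)/737 = 0.1805.
Expected DCO frequency = 0.1465 × 0.1805 ≈ 0.02644; observed = 15/737 ≈ 0.02035.
Coefficient of coincidence = 0.02035/0.02644 ≈ 0.77; interference = 1 − 0.77 = 0.23.

0.23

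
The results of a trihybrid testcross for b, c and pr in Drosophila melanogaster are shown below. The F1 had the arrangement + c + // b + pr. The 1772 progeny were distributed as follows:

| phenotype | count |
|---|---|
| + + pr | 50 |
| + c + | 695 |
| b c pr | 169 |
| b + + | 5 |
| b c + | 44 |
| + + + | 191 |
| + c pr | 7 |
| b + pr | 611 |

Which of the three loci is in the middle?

The two rarest classes, + c pr and b + +, are the double crossovers. Comparing them with the parentals, only the pr allele has switched, so pr is the middle locus and the order is c – pr – b.

pr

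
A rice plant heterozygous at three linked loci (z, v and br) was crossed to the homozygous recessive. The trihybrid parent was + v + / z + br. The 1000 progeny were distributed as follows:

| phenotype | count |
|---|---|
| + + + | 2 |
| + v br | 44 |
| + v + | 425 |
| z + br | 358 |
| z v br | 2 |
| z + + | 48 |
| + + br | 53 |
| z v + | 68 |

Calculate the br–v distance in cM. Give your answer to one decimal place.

9.6 cM

The two rarest classes, + + + and z v br, are the double crossovers. Comparing them with the parentals, only the v allele has switched, so v is the middle locus and the order is z – v – br.
Crossovers in the v–br interval produce the single-crossover classes + v br and z + + (44 + 48 = 92) plus the double crossovers (4).
RF(v–br) = (92 + 4) / 1000 = 96/1000 = 0.0960 → 9.6 cM.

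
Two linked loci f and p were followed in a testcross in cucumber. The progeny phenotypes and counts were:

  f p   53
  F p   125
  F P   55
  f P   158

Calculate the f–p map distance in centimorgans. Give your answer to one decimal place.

27.6 centimorgans

The two most frequent classes, F p (125) and f P (158), are the parental types, so the F1 was F p / f P.
The recombinant classes are F P and f p: 55 + 53 = 108.
Recombination frequency = 108/391 = 0.2762 ≈ 27.6%, i.e. 27.6 centimorgans.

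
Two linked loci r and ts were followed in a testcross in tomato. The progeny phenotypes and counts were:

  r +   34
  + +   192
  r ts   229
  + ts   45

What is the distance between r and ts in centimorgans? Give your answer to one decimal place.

15.8 centimorgans

The two most frequent classes, + + (192) and r ts (229), are the parental types, so the F1 was + + / r ts.
The recombinant classes are + ts and r +: 45 + 34 = 79.
Recombination frequency = 79/500 = 0.1580 ≈ 15.8%, i.e. 15.8 centimorgans.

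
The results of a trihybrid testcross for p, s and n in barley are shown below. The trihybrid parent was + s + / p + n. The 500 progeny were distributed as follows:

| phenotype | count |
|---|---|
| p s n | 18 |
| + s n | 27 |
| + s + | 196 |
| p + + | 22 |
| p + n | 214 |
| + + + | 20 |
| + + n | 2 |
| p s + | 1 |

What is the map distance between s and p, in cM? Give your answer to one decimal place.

8.2 cM

The two rarest classes, p s + and + + n, are the double crossovers. Comparing them with the parentals, only the p allele has switched, so p is the middle locus and the order is s – p – n.
Crossovers in the s–p interval produce the single-crossover classes + + + and p s n (20 + 18 = 38) plus the double crossovers (3).
RF(s–p) = (38 + 3) / 500 = 41/500 = 0.0820 → 8.2 cM.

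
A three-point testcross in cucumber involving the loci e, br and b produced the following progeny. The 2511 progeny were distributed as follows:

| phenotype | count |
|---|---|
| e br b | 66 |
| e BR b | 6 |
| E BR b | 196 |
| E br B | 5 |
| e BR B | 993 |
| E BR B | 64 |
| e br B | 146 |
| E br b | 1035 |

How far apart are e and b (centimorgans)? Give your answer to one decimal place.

5.6 centimorgans

The two most frequent reciprocal classes, E br b and e BR B, are the parental types, so the F1 was E br b / e BR B.
The two rarest classes, E br B and e BR b, are the double crossovers. Comparing them with the parentals, only the b allele has switched, so b is the middle locus and the order is br – b – e.
Crossovers in the b–e interval produce the single-crossover classes e br b and E BR B (66 + 64 = 130) plus the double crossovers (11).
RF(b–e) = (130 + 11) / 2511 = 141/2511 = 0.0562 → 5.6 centimorgans.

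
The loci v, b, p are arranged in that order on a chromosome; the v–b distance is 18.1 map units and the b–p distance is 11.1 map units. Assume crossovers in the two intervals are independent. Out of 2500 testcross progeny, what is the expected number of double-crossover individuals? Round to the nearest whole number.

50

Map distances give recombination frequencies of 0.181 and 0.111 for the two intervals.
With no interference, expected double-crossover frequency = 0.181 × 0.111 = 0.02009.
Expected number = 0.02009 × 2500 = 50.23 ≈ 50.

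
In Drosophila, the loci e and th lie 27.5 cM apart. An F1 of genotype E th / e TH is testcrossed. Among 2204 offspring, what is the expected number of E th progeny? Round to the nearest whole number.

A map distance of 27.5 cM corresponds to a recombination frequency of 0.275.
The F1 is E th / e TH, so E th is a parental gamete class with expected frequency (1 − r)/2 = 0.725/2 = 0.3625.
Expected number = 0.3625 × 2204 = 798.95 ≈ 799.

799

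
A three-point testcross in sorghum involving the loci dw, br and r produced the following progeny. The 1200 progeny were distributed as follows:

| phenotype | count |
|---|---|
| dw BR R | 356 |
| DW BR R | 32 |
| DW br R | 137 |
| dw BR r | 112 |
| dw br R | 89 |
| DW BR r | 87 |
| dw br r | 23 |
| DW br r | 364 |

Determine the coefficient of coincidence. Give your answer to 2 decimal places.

The two most frequent reciprocal classes, dw BR R and DW br r, are the parental types, so the F1 was dw BR R / DW br r.
The two rarest classes, DW BR R and dw br r, are the double crossovers. Comparing them with the parentals, only the dw allele has switched, so dw is the middle locus and the order is br – dw – r.
br–dw: (176 + 55)/1200 = 0.1925; dw–r: (249 + 55)/1200 = 0.2533.
Expected DCO frequency = 0.1925 × 0.2533 ≈ 0.04876; observed = 55/1200 ≈ 0.04583.
Coefficient of coincidence = 0.04583/0.04876 ≈ 0.94.

0.94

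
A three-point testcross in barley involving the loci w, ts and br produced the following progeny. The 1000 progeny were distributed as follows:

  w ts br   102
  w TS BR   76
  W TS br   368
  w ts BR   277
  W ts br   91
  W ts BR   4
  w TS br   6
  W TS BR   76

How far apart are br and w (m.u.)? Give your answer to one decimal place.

18.8 m.u.

The two most frequent reciprocal classes, W TS br and w ts BR, are the parental types, so the F1 was W TS br / w ts BR.
The two rarest classes, w TS br and W ts BR, are the double crossovers. Comparing them with the parentals, only the w allele has switched, so w is the middle locus and the order is br – w – ts.
Crossovers in the br–w interval produce the single-crossover classes W TS BR and w ts br (76 + 102 = 178) plus the double crossovers (10).
RF(br–w) = (178 + 10) / 1000 = 188/1000 = 0.1880 → 18.8 m.u.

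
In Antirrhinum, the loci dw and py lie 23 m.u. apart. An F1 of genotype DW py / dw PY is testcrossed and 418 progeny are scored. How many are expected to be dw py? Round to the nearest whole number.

A map distance of 23 m.u. corresponds to a recombination frequency of 0.230.
The F1 is DW py / dw PY, so dw py is a recombinant gamete class with expected frequency r/2 = 0.230/2 = 0.1150.
Expected number = 0.1150 × 418 = 48.07 ≈ 48.

48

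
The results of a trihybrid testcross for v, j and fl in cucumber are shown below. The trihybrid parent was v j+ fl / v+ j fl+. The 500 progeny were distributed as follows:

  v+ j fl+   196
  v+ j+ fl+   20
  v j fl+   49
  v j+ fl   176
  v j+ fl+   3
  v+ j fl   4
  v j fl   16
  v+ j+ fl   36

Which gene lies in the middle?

fl

The two rarest classes, v j+ fl+ and v+ j fl, are the double crossovers. Comparing them with the parentals, only the fl allele has switched, so fl is the middle locus and the order is v – fl – j.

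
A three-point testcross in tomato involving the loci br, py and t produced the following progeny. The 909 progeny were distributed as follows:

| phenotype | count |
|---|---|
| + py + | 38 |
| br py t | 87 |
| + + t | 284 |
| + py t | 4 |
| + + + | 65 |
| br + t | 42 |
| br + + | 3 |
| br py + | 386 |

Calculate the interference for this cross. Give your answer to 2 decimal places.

The two most frequent reciprocal classes, + + t and br py +, are the parental types, so the F1 was + + t / br py +.
The two rarest classes, + py t and br + +, are the double crossovers. Comparing them with the parentals, only the py allele has switched, so py is the middle locus and the order is t – py – br.
t–py: (152 + 7)/909 = 0.1749; py–br: (80 + 7)/909 = 0.0957.
Expected DCO frequency = 0.1749 × 0.0957 ≈ 0.01674; observed = 7/909 ≈ 0.00770.
Coefficient of coincidence = 0.00770/0.01674 ≈ 0.46; interference = 1 − 0.46 = 0.54.

0.54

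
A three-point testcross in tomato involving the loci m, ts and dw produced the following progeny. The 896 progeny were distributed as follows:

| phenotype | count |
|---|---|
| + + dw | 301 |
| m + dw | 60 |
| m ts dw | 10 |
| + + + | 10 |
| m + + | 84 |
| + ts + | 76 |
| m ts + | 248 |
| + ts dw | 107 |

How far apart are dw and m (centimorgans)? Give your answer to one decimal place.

17.4 centimorgans

The two most frequent reciprocal classes, m ts + and + + dw, are the parental types, so the F1 was m ts + / + + dw.
The two rarest classes, m ts dw and + + +, are the double crossovers. Comparing them with the parentals, only the dw allele has switched, so dw is the middle locus and the order is m – dw – ts.
Crossovers in the m–dw interval produce the single-crossover classes + ts + and m + dw (76 + 60 = 136) plus the double crossovers (20).
RF(m–dw) = (136 + 20) / 896 = 156/896 = 0.1741 → 17.4 centimorgans.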